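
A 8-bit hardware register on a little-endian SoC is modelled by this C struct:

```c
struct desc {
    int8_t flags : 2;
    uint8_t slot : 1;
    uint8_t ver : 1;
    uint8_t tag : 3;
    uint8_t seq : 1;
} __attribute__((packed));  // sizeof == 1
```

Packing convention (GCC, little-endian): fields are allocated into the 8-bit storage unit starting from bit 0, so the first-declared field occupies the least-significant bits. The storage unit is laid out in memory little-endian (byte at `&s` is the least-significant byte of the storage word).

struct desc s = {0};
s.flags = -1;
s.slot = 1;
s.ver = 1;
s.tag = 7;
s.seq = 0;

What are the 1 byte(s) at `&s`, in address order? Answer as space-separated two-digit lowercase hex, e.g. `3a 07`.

flags (2b) val=-1 bits=0x3 at bit 0: 0x03
slot (1b) val=1 bits=0x1 at bit 2: 0x07
ver (1b) val=1 bits=0x1 at bit 3: 0x0f
tag (3b) val=7 bits=0x7 at bit 4: 0x7f
seq (1b) val=0 bits=0x0 at bit 7: 0x7f
word = 0x7f → little-endian bytes:
  [0]=0x7f

7f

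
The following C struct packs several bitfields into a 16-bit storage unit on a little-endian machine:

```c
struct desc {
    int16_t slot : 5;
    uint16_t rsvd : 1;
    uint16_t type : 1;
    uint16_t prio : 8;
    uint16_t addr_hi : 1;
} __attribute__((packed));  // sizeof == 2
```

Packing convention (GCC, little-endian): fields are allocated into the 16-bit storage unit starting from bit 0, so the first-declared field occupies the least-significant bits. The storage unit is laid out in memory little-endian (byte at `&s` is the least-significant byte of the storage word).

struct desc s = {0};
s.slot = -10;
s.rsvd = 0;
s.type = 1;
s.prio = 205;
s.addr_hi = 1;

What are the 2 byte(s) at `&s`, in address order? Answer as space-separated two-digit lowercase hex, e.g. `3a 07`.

slot:5 = -10 → 0x16 << 0 → word 0x0016
rsvd:1 = 0 → 0x0 << 5 → word 0x0016
type:1 = 1 → 0x1 << 6 → word 0x0056
prio:8 = 205 → 0xcd << 7 → word 0x66d6
addr_hi:1 = 1 → 0x1 << 15 → word 0xe6d6
word = 0xe6d6 → little-endian bytes:
  [0]=0xd6  [1]=0xe6

d6 e6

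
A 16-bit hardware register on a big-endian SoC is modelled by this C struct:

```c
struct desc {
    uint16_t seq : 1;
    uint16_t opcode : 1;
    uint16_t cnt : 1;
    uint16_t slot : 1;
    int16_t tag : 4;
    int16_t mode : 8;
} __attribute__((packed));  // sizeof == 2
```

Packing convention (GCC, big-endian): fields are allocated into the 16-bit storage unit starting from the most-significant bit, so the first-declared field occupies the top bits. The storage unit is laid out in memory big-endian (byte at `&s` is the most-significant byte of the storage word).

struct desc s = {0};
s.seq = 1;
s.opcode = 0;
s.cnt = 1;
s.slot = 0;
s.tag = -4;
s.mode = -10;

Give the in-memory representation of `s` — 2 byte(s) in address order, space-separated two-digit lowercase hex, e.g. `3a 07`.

ac f6

[15+:1] seq=1 & 0x1 = 0x1; word=0x8000
[14+:1] opcode=0 & 0x1 = 0x0; word=0x8000
[13+:1] cnt=1 & 0x1 = 0x1; word=0xa000
[12+:1] slot=0 & 0x1 = 0x0; word=0xa000
[8+:4] tag=-4 & 0xf = 0xc; word=0xac00
[0+:8] mode=-10 & 0xff = 0xf6; word=0xacf6
word = 0xacf6 → big-endian bytes:
  [0]=0xac  [1]=0xf6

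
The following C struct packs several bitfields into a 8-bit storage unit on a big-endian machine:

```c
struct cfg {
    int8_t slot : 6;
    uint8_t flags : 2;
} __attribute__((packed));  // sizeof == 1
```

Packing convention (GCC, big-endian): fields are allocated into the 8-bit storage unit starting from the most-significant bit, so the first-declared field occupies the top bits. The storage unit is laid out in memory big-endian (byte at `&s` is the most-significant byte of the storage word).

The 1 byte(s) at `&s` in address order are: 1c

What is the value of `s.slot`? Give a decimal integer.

[0]=0x1c (big-endian) → word 0x1c
slot:6 @ bit 2 → (0x1c>>2)&0x3f = 0x7  ←
flags:2 @ bit 0 → (0x1c>>0)&0x3 = 0x0
slot signed 6b, MSB=0: value = 7

7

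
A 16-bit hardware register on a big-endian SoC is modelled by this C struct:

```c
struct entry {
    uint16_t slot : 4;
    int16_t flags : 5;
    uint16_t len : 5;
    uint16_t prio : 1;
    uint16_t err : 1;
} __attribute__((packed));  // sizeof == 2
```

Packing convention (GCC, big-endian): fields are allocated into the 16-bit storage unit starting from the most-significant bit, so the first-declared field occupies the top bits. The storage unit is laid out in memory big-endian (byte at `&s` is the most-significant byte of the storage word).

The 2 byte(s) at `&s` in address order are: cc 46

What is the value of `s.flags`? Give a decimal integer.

[0]=0xcc [1]=0x46 (big-endian) → word 0xcc46
slot [12+:4] = (word>>12) & 0xf = 12
flags [7+:5] = (word>>7) & 0x1f = 24  ←
len [2+:5] = (word>>2) & 0x1f = 17
prio [1+:1] = (word>>1) & 0x1 = 1
err [0+:1] = (word>>0) & 0x1 = 0
flags signed 5b, MSB=1: 24 - 32 = -8

-8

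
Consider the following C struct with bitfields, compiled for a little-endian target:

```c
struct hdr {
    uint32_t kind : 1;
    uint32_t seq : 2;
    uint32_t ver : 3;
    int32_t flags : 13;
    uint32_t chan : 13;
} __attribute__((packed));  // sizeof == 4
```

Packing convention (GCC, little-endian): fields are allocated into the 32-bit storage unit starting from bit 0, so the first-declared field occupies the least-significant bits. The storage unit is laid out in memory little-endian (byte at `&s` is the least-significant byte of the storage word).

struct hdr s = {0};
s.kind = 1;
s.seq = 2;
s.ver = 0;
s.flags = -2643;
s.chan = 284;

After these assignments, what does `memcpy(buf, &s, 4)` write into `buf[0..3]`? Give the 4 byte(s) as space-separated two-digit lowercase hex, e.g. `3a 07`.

kind:1 = 1 → 0x1 << 0 → word 0x00000001
seq:2 = 2 → 0x2 << 1 → word 0x00000005
ver:3 = 0 → 0x0 << 3 → word 0x00000005
flags:13 = -2643 → 0x15ad << 6 → word 0x00056b45
chan:13 = 284 → 0x11c << 19 → word 0x08e56b45
word = 0x08e56b45 → little-endian bytes:
  [0]=0x45  [1]=0x6b  [2]=0xe5  [3]=0x08

45 6b e5 08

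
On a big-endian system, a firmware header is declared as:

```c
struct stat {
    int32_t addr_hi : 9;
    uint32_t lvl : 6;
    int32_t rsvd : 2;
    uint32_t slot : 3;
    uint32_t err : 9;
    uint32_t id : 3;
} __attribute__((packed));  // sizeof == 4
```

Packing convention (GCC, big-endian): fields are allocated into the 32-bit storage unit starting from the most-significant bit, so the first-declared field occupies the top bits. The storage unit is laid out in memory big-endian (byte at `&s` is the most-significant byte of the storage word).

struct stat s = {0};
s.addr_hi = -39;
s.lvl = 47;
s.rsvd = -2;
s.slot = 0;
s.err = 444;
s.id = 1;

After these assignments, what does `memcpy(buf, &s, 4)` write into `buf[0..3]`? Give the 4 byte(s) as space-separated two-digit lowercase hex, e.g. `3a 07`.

[23+:9] addr_hi=-39 & 0x1ff = 0x1d9; word=0xec800000
[17+:6] lvl=47 & 0x3f = 0x2f; word=0xecde0000
[15+:2] rsvd=-2 & 0x3 = 0x2; word=0xecdf0000
[12+:3] slot=0 & 0x7 = 0x0; word=0xecdf0000
[3+:9] err=444 & 0x1ff = 0x1bc; word=0xecdf0de0
[0+:3] id=1 & 0x7 = 0x1; word=0xecdf0de1
word = 0xecdf0de1 → big-endian bytes:
  [0]=0xec  [1]=0xdf  [2]=0x0d  [3]=0xe1

ec df 0d e1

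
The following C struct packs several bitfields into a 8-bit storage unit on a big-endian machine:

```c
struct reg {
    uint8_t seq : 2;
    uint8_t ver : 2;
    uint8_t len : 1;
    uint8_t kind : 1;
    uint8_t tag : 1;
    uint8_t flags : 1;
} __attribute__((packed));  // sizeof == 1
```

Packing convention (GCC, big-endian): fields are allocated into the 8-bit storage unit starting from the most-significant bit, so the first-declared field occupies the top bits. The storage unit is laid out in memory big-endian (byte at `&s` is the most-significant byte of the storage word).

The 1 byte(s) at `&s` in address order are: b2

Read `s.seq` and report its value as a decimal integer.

[0]=0xb2 (big-endian) → word 0xb2
seq [6+:2] = (word>>6) & 0x3 = 2  ←
ver [4+:2] = (word>>4) & 0x3 = 3
len [3+:1] = (word>>3) & 0x1 = 0
kind [2+:1] = (word>>2) & 0x1 = 0
tag [1+:1] = (word>>1) & 0x1 = 1
flags [0+:1] = (word>>0) & 0x1 = 0

2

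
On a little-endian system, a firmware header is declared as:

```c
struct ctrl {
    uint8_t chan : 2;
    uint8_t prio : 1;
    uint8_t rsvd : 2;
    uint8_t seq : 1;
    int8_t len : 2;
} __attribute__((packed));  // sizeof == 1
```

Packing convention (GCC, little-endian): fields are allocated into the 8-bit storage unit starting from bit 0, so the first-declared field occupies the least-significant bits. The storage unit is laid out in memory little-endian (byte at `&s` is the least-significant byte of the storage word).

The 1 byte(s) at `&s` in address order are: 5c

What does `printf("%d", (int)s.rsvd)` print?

3

[0]=0x5c (little-endian) → word 0x5c
chan:2 @ bit 0 → (0x5c>>0)&0x3 = 0x0
prio:1 @ bit 2 → (0x5c>>2)&0x1 = 0x1
rsvd:2 @ bit 3 → (0x5c>>3)&0x3 = 0x3  ←
seq:1 @ bit 5 → (0x5c>>5)&0x1 = 0x0
len:2 @ bit 6 → (0x5c>>6)&0x3 = 0x1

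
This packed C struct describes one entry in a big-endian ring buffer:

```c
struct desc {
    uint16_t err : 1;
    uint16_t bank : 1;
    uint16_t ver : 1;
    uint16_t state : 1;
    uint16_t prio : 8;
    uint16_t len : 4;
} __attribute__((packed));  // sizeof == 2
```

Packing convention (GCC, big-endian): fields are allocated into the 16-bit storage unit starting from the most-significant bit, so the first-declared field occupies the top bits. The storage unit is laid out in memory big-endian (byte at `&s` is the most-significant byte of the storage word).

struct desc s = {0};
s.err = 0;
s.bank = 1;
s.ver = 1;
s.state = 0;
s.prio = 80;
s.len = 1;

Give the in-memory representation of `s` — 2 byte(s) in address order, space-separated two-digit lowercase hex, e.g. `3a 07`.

err (1b) val=0 bits=0x0 at bit 15: 0x0000
bank (1b) val=1 bits=0x1 at bit 14: 0x4000
ver (1b) val=1 bits=0x1 at bit 13: 0x6000
state (1b) val=0 bits=0x0 at bit 12: 0x6000
prio (8b) val=80 bits=0x50 at bit 4: 0x6500
len (4b) val=1 bits=0x1 at bit 0: 0x6501
word = 0x6501 → big-endian bytes:
  [0]=0x65  [1]=0x01

65 01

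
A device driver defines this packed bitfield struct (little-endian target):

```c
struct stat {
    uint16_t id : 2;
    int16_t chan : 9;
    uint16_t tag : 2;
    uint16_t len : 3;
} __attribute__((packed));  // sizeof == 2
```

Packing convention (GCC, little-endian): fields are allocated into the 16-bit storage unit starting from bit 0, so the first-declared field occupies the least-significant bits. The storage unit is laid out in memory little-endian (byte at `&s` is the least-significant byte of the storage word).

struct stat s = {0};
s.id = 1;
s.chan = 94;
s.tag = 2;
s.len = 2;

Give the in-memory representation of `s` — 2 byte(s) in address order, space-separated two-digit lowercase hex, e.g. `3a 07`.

79 51

id (2b) val=1 bits=0x1 at bit 0: 0x0001
chan (9b) val=94 bits=0x5e at bit 2: 0x0179
tag (2b) val=2 bits=0x2 at bit 11: 0x1179
len (3b) val=2 bits=0x2 at bit 13: 0x5179
word = 0x5179 → little-endian bytes:
  [0]=0x79  [1]=0x51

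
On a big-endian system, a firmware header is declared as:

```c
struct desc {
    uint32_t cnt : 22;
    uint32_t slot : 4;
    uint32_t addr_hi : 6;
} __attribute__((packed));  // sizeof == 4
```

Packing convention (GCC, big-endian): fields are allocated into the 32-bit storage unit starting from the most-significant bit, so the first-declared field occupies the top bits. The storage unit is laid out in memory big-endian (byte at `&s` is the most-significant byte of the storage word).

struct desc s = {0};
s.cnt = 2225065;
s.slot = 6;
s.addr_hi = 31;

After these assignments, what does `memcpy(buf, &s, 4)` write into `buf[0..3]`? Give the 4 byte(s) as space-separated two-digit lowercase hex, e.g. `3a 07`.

[10+:22] cnt=2225065 & 0x3fffff = 0x21f3a9; word=0x87cea400
[6+:4] slot=6 & 0xf = 0x6; word=0x87cea580
[0+:6] addr_hi=31 & 0x3f = 0x1f; word=0x87cea59f
word = 0x87cea59f → big-endian bytes:
  [0]=0x87  [1]=0xce  [2]=0xa5  [3]=0x9f

87 ce a5 9f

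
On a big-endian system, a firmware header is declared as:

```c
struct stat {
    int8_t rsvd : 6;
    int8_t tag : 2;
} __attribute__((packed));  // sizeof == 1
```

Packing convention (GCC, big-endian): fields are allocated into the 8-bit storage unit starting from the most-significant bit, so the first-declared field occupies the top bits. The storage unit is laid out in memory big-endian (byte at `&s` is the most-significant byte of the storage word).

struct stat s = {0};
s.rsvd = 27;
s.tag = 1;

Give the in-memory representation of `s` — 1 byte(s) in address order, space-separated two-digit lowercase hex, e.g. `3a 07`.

[2+:6] rsvd=27 & 0x3f = 0x1b; word=0x6c
[0+:2] tag=1 & 0x3 = 0x1; word=0x6d
word = 0x6d → big-endian bytes:
  [0]=0x6d

6d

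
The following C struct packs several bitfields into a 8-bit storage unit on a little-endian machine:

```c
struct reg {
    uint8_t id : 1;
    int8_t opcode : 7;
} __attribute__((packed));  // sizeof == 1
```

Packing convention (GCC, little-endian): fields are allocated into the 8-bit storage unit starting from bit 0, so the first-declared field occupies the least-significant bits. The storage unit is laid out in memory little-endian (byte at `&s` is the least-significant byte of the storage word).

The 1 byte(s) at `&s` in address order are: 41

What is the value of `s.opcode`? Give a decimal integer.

[0]=0x41 (little-endian) → word 0x41
id [0+:1] = (word>>0) & 0x1 = 1
opcode [1+:7] = (word>>1) & 0x7f = 32  ←
opcode signed 7b, MSB=0: value = 32

32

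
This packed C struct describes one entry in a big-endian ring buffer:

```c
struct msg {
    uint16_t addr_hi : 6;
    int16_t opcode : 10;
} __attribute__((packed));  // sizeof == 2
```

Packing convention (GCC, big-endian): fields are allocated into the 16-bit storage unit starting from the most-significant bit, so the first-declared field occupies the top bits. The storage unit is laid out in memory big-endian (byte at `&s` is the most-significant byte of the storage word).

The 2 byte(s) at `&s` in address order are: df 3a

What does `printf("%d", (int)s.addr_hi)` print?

55

[0]=0xdf [1]=0x3a (big-endian) → word 0xdf3a
addr_hi:6 @ bit 10 → (0xdf3a>>10)&0x3f = 0x37  ←
opcode:10 @ bit 0 → (0xdf3a>>0)&0x3ff = 0x33a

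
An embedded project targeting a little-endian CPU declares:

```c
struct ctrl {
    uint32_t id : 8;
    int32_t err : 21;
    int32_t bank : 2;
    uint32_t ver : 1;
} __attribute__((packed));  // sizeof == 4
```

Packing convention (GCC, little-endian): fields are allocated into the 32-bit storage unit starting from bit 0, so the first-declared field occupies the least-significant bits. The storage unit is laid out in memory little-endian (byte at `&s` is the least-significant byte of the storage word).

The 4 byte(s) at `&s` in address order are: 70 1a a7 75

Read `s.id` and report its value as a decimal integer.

[0]=0x70 [1]=0x1a [2]=0xa7 [3]=0x75 (little-endian) → word 0x75a71a70
id:8 @ bit 0 → (0x75a71a70>>0)&0xff = 0x70  ←
err:21 @ bit 8 → (0x75a71a70>>8)&0x1fffff = 0x15a71a
bank:2 @ bit 29 → (0x75a71a70>>29)&0x3 = 0x3
ver:1 @ bit 31 → (0x75a71a70>>31)&0x1 = 0x0

112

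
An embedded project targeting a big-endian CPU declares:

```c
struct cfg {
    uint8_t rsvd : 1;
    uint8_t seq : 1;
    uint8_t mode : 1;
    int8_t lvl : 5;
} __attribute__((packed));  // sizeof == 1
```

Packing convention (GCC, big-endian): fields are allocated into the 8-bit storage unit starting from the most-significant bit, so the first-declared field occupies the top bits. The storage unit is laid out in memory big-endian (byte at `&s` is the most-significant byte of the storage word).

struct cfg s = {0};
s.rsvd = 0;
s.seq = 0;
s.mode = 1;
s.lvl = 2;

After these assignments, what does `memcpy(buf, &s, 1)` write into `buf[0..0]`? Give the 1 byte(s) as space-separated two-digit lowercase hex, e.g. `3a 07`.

22

[7+:1] rsvd=0 & 0x1 = 0x0; word=0x00
[6+:1] seq=0 & 0x1 = 0x0; word=0x00
[5+:1] mode=1 & 0x1 = 0x1; word=0x20
[0+:5] lvl=2 & 0x1f = 0x2; word=0x22
word = 0x22 → big-endian bytes:
  [0]=0x22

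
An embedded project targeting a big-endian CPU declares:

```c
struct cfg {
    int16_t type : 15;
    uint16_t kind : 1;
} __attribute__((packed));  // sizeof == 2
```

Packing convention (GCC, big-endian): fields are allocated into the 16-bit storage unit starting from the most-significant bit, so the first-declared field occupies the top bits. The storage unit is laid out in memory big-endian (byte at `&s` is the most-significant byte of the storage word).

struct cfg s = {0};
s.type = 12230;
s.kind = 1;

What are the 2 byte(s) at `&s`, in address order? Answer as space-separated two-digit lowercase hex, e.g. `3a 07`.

5f 8d

type:15 = 12230 → 0x2fc6 << 1 → word 0x5f8c
kind:1 = 1 → 0x1 << 0 → word 0x5f8d
word = 0x5f8d → big-endian bytes:
  [0]=0x5f  [1]=0x8d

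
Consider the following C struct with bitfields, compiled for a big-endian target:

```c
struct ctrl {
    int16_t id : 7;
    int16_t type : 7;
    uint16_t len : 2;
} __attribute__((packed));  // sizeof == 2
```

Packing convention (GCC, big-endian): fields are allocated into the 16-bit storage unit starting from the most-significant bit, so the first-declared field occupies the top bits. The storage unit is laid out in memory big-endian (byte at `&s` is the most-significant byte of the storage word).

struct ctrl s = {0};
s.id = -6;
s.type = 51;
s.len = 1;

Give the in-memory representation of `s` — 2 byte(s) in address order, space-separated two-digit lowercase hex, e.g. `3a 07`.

id (7b) val=-6 bits=0x7a at bit 9: 0xf400
type (7b) val=51 bits=0x33 at bit 2: 0xf4cc
len (2b) val=1 bits=0x1 at bit 0: 0xf4cd
word = 0xf4cd → big-endian bytes:
  [0]=0xf4  [1]=0xcd

f4 cd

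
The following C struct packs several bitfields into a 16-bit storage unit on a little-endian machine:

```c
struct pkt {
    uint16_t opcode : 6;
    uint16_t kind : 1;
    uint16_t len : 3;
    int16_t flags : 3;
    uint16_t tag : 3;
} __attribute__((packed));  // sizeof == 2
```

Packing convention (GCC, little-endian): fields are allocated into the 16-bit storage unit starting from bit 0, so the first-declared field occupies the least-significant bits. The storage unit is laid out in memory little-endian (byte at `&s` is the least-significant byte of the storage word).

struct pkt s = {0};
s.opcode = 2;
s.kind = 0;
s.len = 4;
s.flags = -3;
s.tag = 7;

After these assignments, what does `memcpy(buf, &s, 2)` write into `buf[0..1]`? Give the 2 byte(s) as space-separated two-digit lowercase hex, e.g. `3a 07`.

[0+:6] opcode=2 & 0x3f = 0x2; word=0x0002
[6+:1] kind=0 & 0x1 = 0x0; word=0x0002
[7+:3] len=4 & 0x7 = 0x4; word=0x0202
[10+:3] flags=-3 & 0x7 = 0x5; word=0x1602
[13+:3] tag=7 & 0x7 = 0x7; word=0xf602
word = 0xf602 → little-endian bytes:
  [0]=0x02  [1]=0xf6

02 f6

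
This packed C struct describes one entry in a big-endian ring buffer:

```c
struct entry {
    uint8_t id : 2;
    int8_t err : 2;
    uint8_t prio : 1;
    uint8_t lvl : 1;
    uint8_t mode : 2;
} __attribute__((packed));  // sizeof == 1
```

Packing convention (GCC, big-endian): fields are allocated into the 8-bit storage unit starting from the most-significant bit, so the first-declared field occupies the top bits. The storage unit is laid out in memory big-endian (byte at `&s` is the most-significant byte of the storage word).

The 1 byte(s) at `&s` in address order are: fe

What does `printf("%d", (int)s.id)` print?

3

[0]=0xfe (big-endian) → word 0xfe
id:2 @ bit 6 → (0xfe>>6)&0x3 = 0x3  ←
err:2 @ bit 4 → (0xfe>>4)&0x3 = 0x3
prio:1 @ bit 3 → (0xfe>>3)&0x1 = 0x1
lvl:1 @ bit 2 → (0xfe>>2)&0x1 = 0x1
mode:2 @ bit 0 → (0xfe>>0)&0x3 = 0x2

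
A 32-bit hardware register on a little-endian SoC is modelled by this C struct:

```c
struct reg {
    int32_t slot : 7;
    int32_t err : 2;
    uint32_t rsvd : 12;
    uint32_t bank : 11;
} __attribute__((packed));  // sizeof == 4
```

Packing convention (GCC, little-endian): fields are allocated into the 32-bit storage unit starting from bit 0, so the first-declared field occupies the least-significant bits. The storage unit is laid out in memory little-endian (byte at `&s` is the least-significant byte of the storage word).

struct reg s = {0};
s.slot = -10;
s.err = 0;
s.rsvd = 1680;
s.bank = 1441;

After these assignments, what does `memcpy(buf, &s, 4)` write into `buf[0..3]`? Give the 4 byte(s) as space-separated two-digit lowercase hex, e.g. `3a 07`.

slot:7 = -10 → 0x76 << 0 → word 0x00000076
err:2 = 0 → 0x0 << 7 → word 0x00000076
rsvd:12 = 1680 → 0x690 << 9 → word 0x000d2076
bank:11 = 1441 → 0x5a1 << 21 → word 0xb42d2076
word = 0xb42d2076 → little-endian bytes:
  [0]=0x76  [1]=0x20  [2]=0x2d  [3]=0xb4

76 20 2d b4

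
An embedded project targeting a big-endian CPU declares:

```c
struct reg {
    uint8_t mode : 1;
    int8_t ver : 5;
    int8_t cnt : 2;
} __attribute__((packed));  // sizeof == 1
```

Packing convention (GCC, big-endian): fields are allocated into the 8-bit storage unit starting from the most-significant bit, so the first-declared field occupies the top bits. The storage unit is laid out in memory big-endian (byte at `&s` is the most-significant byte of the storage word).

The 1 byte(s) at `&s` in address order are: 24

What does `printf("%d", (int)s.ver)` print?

[0]=0x24 (big-endian) → word 0x24
mode [7+:1] = (word>>7) & 0x1 = 0
ver [2+:5] = (word>>2) & 0x1f = 9  ←
cnt [0+:2] = (word>>0) & 0x3 = 0
ver signed 5b, MSB=0: value = 9

9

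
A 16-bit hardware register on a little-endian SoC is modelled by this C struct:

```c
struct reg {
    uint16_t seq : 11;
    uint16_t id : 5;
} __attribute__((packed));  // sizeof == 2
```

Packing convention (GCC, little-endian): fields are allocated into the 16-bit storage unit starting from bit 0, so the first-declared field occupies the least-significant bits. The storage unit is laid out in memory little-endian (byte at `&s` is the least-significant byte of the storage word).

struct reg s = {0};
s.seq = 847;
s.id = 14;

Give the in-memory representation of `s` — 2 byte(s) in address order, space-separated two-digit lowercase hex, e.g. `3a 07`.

4f 73

seq:11 = 847 → 0x34f << 0 → word 0x034f
id:5 = 14 → 0xe << 11 → word 0x734f
word = 0x734f → little-endian bytes:
  [0]=0x4f  [1]=0x73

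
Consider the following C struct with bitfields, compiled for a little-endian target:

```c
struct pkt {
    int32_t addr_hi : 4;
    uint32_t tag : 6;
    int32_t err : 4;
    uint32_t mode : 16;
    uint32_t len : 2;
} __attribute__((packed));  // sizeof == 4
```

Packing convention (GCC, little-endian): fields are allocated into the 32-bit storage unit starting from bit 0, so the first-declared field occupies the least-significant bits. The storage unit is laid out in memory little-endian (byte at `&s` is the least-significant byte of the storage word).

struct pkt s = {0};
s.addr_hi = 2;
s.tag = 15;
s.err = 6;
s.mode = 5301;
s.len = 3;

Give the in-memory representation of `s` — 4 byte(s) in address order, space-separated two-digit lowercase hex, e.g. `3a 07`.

addr_hi (4b) val=2 bits=0x2 at bit 0: 0x00000002
tag (6b) val=15 bits=0xf at bit 4: 0x000000f2
err (4b) val=6 bits=0x6 at bit 10: 0x000018f2
mode (16b) val=5301 bits=0x14b5 at bit 14: 0x052d58f2
len (2b) val=3 bits=0x3 at bit 30: 0xc52d58f2
word = 0xc52d58f2 → little-endian bytes:
  [0]=0xf2  [1]=0x58  [2]=0x2d  [3]=0xc5

f2 58 2d c5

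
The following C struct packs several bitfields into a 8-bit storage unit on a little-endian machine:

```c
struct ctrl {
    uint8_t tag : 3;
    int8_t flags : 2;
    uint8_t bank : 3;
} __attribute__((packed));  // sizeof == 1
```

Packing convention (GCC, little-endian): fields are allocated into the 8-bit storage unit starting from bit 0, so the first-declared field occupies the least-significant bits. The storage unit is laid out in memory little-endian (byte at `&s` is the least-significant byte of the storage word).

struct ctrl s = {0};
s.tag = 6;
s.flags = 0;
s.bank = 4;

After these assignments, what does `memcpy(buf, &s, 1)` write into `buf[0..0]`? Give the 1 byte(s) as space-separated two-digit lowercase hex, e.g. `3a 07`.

[0+:3] tag=6 & 0x7 = 0x6; word=0x06
[3+:2] flags=0 & 0x3 = 0x0; word=0x06
[5+:3] bank=4 & 0x7 = 0x4; word=0x86
word = 0x86 → little-endian bytes:
  [0]=0x86

86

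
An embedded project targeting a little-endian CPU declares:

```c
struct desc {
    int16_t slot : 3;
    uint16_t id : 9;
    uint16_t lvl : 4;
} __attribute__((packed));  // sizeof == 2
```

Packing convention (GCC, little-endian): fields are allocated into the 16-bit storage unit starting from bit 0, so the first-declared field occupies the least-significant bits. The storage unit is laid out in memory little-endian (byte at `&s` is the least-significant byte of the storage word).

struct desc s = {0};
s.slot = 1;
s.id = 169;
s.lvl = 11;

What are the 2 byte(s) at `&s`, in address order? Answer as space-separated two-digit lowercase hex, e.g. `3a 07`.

slot:3 = 1 → 0x1 << 0 → word 0x0001
id:9 = 169 → 0xa9 << 3 → word 0x0549
lvl:4 = 11 → 0xb << 12 → word 0xb549
word = 0xb549 → little-endian bytes:
  [0]=0x49  [1]=0xb5

49 b5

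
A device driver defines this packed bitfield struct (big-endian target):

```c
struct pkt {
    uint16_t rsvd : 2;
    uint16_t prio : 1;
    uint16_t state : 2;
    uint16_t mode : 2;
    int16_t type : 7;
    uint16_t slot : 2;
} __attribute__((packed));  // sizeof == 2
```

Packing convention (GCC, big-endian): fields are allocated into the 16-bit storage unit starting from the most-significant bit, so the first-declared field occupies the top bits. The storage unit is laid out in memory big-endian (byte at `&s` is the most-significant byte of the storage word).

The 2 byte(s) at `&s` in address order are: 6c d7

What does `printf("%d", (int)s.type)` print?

[0]=0x6c [1]=0xd7 (big-endian) → word 0x6cd7
rsvd [14+:2] = (word>>14) & 0x3 = 1
prio [13+:1] = (word>>13) & 0x1 = 1
state [11+:2] = (word>>11) & 0x3 = 1
mode [9+:2] = (word>>9) & 0x3 = 2
type [2+:7] = (word>>2) & 0x7f = 53  ←
slot [0+:2] = (word>>0) & 0x3 = 3
type signed 7b, MSB=0: value = 53

53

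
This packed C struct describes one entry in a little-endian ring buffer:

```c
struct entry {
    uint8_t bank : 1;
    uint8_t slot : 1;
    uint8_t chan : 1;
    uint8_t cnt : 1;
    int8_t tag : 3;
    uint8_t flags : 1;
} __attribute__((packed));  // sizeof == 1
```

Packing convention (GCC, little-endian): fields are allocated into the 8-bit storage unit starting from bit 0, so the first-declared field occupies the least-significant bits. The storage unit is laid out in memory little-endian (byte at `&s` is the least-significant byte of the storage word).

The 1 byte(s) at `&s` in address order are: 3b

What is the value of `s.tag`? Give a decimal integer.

[0]=0x3b (little-endian) → word 0x3b
bank [0+:1] = (word>>0) & 0x1 = 1
slot [1+:1] = (word>>1) & 0x1 = 1
chan [2+:1] = (word>>2) & 0x1 = 0
cnt [3+:1] = (word>>3) & 0x1 = 1
tag [4+:3] = (word>>4) & 0x7 = 3  ←
flags [7+:1] = (word>>7) & 0x1 = 0
tag signed 3b, MSB=0: value = 3

3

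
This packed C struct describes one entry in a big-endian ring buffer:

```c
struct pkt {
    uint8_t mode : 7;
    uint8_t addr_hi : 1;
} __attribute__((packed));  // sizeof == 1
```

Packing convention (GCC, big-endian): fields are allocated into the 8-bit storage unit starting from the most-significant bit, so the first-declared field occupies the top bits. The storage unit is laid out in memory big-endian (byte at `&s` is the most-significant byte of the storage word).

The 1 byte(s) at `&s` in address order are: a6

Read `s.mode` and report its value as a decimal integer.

[0]=0xa6 (big-endian) → word 0xa6
mode [1+:7] = (word>>1) & 0x7f = 83  ←
addr_hi [0+:1] = (word>>0) & 0x1 = 0

83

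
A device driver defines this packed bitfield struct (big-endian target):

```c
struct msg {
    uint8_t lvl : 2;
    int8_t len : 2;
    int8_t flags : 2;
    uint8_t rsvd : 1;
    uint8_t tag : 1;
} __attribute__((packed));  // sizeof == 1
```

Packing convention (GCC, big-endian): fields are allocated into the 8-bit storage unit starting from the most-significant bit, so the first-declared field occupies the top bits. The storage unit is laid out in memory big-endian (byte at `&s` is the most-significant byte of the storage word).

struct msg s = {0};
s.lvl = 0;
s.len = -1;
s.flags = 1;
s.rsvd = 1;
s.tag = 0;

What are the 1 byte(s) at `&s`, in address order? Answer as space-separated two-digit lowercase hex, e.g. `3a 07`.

36

lvl (2b) val=0 bits=0x0 at bit 6: 0x00
len (2b) val=-1 bits=0x3 at bit 4: 0x30
flags (2b) val=1 bits=0x1 at bit 2: 0x34
rsvd (1b) val=1 bits=0x1 at bit 1: 0x36
tag (1b) val=0 bits=0x0 at bit 0: 0x36
word = 0x36 → big-endian bytes:
  [0]=0x36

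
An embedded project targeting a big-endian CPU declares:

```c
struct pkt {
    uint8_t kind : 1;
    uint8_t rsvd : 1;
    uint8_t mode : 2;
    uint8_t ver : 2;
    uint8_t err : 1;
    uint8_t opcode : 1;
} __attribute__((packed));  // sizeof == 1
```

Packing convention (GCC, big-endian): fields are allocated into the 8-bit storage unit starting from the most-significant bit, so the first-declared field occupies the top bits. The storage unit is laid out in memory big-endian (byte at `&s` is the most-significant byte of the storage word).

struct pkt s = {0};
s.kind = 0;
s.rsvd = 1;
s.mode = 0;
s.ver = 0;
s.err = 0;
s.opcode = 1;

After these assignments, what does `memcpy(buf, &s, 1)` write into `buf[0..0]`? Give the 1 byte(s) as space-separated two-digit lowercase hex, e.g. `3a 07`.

41

[7+:1] kind=0 & 0x1 = 0x0; word=0x00
[6+:1] rsvd=1 & 0x1 = 0x1; word=0x40
[4+:2] mode=0 & 0x3 = 0x0; word=0x40
[2+:2] ver=0 & 0x3 = 0x0; word=0x40
[1+:1] err=0 & 0x1 = 0x0; word=0x40
[0+:1] opcode=1 & 0x1 = 0x1; word=0x41
word = 0x41 → big-endian bytes:
  [0]=0x41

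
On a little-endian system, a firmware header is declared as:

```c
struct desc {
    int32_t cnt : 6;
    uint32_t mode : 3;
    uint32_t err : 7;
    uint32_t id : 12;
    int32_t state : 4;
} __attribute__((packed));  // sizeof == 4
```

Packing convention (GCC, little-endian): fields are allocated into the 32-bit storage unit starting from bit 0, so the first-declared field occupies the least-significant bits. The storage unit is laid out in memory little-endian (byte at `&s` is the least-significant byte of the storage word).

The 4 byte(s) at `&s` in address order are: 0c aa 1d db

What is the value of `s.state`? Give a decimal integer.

-3

[0]=0x0c [1]=0xaa [2]=0x1d [3]=0xdb (little-endian) → word 0xdb1daa0c
cnt [0+:6] = (word>>0) & 0x3f = 12
mode [6+:3] = (word>>6) & 0x7 = 0
err [9+:7] = (word>>9) & 0x7f = 85
id [16+:12] = (word>>16) & 0xfff = 2845
state [28+:4] = (word>>28) & 0xf = 13  ←
state signed 4b, MSB=1: 13 - 16 = -3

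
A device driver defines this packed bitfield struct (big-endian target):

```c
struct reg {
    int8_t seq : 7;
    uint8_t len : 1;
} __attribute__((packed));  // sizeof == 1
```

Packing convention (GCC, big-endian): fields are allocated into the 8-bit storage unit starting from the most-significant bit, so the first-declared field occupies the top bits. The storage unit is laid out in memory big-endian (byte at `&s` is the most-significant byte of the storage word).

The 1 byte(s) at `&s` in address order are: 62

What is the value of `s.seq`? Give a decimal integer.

49

[0]=0x62 (big-endian) → word 0x62
seq [1+:7] = (word>>1) & 0x7f = 49  ←
len [0+:1] = (word>>0) & 0x1 = 0
seq signed 7b, MSB=0: value = 49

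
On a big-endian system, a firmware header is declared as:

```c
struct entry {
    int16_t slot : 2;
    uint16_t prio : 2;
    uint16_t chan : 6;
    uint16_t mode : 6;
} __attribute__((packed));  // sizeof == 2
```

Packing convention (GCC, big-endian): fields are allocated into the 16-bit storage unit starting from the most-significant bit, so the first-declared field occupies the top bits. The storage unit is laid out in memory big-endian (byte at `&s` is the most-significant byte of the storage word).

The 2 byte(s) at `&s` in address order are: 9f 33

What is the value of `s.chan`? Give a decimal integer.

60

[0]=0x9f [1]=0x33 (big-endian) → word 0x9f33
slot [14+:2] = (word>>14) & 0x3 = 2
prio [12+:2] = (word>>12) & 0x3 = 1
chan [6+:6] = (word>>6) & 0x3f = 60  ←
mode [0+:6] = (word>>0) & 0x3f = 51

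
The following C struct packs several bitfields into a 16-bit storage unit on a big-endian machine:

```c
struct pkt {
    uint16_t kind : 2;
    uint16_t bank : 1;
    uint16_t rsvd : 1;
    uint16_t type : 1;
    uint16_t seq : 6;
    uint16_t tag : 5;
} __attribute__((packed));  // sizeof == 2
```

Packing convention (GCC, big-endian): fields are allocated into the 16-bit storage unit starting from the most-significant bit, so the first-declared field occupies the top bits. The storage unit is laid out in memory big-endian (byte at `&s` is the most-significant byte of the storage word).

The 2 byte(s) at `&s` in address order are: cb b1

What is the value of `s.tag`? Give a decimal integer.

[0]=0xcb [1]=0xb1 (big-endian) → word 0xcbb1
kind:2 @ bit 14 → (0xcbb1>>14)&0x3 = 0x3
bank:1 @ bit 13 → (0xcbb1>>13)&0x1 = 0x0
rsvd:1 @ bit 12 → (0xcbb1>>12)&0x1 = 0x0
type:1 @ bit 11 → (0xcbb1>>11)&0x1 = 0x1
seq:6 @ bit 5 → (0xcbb1>>5)&0x3f = 0x1d
tag:5 @ bit 0 → (0xcbb1>>0)&0x1f = 0x11  ←

17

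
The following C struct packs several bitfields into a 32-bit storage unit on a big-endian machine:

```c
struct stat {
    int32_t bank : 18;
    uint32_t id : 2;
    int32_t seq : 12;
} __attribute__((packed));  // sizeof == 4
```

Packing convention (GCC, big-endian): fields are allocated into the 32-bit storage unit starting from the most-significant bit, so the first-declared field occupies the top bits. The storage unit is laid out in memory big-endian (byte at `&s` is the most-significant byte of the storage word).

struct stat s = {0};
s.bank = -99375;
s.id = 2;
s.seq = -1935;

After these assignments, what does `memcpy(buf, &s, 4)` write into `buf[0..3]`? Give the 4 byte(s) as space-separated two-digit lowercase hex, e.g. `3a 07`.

9e f4 68 71

[14+:18] bank=-99375 & 0x3ffff = 0x27bd1; word=0x9ef44000
[12+:2] id=2 & 0x3 = 0x2; word=0x9ef46000
[0+:12] seq=-1935 & 0xfff = 0x871; word=0x9ef46871
word = 0x9ef46871 → big-endian bytes:
  [0]=0x9e  [1]=0xf4  [2]=0x68  [3]=0x71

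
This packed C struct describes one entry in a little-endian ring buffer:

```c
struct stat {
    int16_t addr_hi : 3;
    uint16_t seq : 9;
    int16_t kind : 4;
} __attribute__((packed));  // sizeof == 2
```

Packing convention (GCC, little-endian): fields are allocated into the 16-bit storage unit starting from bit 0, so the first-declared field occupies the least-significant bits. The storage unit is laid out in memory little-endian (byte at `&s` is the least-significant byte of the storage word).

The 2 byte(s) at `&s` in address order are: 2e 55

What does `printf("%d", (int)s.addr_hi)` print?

-2

[0]=0x2e [1]=0x55 (little-endian) → word 0x552e
addr_hi [0+:3] = (word>>0) & 0x7 = 6  ←
seq [3+:9] = (word>>3) & 0x1ff = 165
kind [12+:4] = (word>>12) & 0xf = 5
addr_hi signed 3b, MSB=1: 6 - 8 = -2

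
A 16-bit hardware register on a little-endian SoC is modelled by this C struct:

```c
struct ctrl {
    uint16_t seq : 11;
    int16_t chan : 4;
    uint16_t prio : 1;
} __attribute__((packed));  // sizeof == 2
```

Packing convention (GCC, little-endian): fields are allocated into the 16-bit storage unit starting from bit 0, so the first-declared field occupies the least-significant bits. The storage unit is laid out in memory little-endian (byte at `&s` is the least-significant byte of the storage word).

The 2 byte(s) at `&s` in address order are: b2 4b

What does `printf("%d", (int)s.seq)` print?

[0]=0xb2 [1]=0x4b (little-endian) → word 0x4bb2
seq [0+:11] = (word>>0) & 0x7ff = 946  ←
chan [11+:4] = (word>>11) & 0xf = 9
prio [15+:1] = (word>>15) & 0x1 = 0

946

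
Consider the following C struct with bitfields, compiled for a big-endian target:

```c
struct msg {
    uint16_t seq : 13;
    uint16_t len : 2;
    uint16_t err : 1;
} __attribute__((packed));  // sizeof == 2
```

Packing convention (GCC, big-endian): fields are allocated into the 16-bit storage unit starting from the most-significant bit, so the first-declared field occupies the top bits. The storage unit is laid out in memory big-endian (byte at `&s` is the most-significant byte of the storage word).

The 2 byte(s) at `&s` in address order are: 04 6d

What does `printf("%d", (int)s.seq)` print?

141

[0]=0x04 [1]=0x6d (big-endian) → word 0x046d
seq [3+:13] = (word>>3) & 0x1fff = 141  ←
len [1+:2] = (word>>1) & 0x3 = 2
err [0+:1] = (word>>0) & 0x1 = 1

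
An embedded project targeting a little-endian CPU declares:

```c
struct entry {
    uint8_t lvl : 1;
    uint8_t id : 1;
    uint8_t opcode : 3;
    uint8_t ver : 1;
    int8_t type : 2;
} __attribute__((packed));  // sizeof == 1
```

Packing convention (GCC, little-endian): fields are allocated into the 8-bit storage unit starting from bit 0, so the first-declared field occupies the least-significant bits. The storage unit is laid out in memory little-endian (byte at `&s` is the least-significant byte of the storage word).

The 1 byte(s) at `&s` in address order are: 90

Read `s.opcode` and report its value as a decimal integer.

[0]=0x90 (little-endian) → word 0x90
lvl [0+:1] = (word>>0) & 0x1 = 0
id [1+:1] = (word>>1) & 0x1 = 0
opcode [2+:3] = (word>>2) & 0x7 = 4  ←
ver [5+:1] = (word>>5) & 0x1 = 0
type [6+:2] = (word>>6) & 0x3 = 2

4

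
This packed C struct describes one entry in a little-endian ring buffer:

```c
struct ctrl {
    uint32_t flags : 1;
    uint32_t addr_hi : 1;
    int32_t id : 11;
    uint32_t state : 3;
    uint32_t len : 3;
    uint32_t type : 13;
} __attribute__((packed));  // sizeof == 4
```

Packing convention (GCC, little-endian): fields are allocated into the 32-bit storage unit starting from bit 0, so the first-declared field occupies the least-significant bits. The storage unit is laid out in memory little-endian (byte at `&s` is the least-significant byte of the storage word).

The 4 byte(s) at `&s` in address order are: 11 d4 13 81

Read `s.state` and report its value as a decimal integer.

6

[0]=0x11 [1]=0xd4 [2]=0x13 [3]=0x81 (little-endian) → word 0x8113d411
flags [0+:1] = (word>>0) & 0x1 = 1
addr_hi [1+:1] = (word>>1) & 0x1 = 0
id [2+:11] = (word>>2) & 0x7ff = 1284
state [13+:3] = (word>>13) & 0x7 = 6  ←
len [16+:3] = (word>>16) & 0x7 = 3
type [19+:13] = (word>>19) & 0x1fff = 4130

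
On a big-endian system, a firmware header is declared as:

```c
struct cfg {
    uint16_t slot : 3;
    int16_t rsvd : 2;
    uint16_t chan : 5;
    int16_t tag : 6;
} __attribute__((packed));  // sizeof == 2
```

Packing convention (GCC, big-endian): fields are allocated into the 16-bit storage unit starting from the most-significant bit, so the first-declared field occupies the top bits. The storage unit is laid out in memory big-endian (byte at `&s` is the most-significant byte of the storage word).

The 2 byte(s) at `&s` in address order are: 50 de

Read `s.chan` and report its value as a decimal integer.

3

[0]=0x50 [1]=0xde (big-endian) → word 0x50de
slot [13+:3] = (word>>13) & 0x7 = 2
rsvd [11+:2] = (word>>11) & 0x3 = 2
chan [6+:5] = (word>>6) & 0x1f = 3  ←
tag [0+:6] = (word>>0) & 0x3f = 30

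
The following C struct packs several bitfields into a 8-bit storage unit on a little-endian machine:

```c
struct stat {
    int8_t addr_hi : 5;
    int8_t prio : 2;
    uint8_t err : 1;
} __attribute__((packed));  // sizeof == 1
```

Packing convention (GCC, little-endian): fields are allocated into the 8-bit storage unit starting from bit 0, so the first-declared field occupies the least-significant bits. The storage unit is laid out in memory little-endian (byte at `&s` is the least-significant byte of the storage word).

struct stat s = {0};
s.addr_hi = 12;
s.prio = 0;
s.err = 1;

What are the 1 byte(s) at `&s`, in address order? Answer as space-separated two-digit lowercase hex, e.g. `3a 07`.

addr_hi:5 = 12 → 0xc << 0 → word 0x0c
prio:2 = 0 → 0x0 << 5 → word 0x0c
err:1 = 1 → 0x1 << 7 → word 0x8c
word = 0x8c → little-endian bytes:
  [0]=0x8c

8c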